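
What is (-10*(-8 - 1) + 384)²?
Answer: 224676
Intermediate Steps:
(-10*(-8 - 1) + 384)² = (-10*(-9) + 384)² = (90 + 384)² = 474² = 224676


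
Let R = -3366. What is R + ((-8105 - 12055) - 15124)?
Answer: -38650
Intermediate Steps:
R + ((-8105 - 12055) - 15124) = -3366 + ((-8105 - 12055) - 15124) = -3366 + (-20160 - 15124) = -3366 - 35284 = -38650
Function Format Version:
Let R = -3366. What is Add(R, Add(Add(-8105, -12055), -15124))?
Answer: -38650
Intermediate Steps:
Add(R, Add(Add(-8105, -12055), -15124)) = Add(-3366, Add(Add(-8105, -12055), -15124)) = Add(-3366, Add(-20160, -15124)) = Add(-3366, -35284) = -38650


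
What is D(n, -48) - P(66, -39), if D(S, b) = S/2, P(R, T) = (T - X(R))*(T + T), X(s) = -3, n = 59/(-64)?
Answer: -359483/128 ≈ -2808.5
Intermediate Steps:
n = -59/64 (n = 59*(-1/64) = -59/64 ≈ -0.92188)
P(R, T) = 2*T*(3 + T) (P(R, T) = (T - 1*(-3))*(T + T) = (T + 3)*(2*T) = (3 + T)*(2*T) = 2*T*(3 + T))
D(S, b) = S/2 (D(S, b) = S*(1/2) = S/2)
D(n, -48) - P(66, -39) = (1/2)*(-59/64) - 2*(-39)*(3 - 39) = -59/128 - 2*(-39)*(-36) = -59/128 - 1*2808 = -59/128 - 2808 = -359483/128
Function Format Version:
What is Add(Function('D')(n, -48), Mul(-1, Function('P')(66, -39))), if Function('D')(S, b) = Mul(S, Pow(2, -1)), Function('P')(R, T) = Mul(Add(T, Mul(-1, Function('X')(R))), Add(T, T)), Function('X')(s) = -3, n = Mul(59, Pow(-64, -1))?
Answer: Rational(-359483, 128) ≈ -2808.5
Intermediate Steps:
n = Rational(-59, 64) (n = Mul(59, Rational(-1, 64)) = Rational(-59, 64) ≈ -0.92188)
Function('P')(R, T) = Mul(2, T, Add(3, T)) (Function('P')(R, T) = Mul(Add(T, Mul(-1, -3)), Add(T, T)) = Mul(Add(T, 3), Mul(2, T)) = Mul(Add(3, T), Mul(2, T)) = Mul(2, T, Add(3, T)))
Function('D')(S, b) = Mul(Rational(1, 2), S) (Function('D')(S, b) = Mul(S, Rational(1, 2)) = Mul(Rational(1, 2), S))
Add(Function('D')(n, -48), Mul(-1, Function('P')(66, -39))) = Add(Mul(Rational(1, 2), Rational(-59, 64)), Mul(-1, Mul(2, -39, Add(3, -39)))) = Add(Rational(-59, 128), Mul(-1, Mul(2, -39, -36))) = Add(Rational(-59, 128), Mul(-1, 2808)) = Add(Rational(-59, 128), -2808) = Rational(-359483, 128)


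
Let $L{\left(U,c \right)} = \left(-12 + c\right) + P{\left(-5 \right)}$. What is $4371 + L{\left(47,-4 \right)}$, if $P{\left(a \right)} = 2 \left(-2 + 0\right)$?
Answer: $4351$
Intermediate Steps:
$P{\left(a \right)} = -4$ ($P{\left(a \right)} = 2 \left(-2\right) = -4$)
$L{\left(U,c \right)} = -16 + c$ ($L{\left(U,c \right)} = \left(-12 + c\right) - 4 = -16 + c$)
$4371 + L{\left(47,-4 \right)} = 4371 - 20 = 4351$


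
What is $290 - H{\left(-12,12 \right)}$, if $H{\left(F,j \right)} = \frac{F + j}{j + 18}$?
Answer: $290$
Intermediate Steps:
$H{\left(F,j \right)} = \frac{F + j}{18 + j}$
$290 - H{\left(-12,12 \right)} = 290 - \frac{-12 + 12}{18 + 12} = 290 - \frac{1}{30} \cdot 0 = 290 - 0 = 290 + 0 = 290$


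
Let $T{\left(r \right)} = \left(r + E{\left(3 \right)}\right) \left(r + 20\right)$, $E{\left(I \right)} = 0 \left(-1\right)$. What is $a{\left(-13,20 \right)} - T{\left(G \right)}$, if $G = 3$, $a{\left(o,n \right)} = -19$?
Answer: $-88$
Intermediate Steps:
$E{\left(I \right)} = 0$
$T{\left(r \right)} = r \left(20 + r\right)$ ($T{\left(r \right)} = \left(r + 0\right) \left(r + 20\right) = r \left(20 + r\right)$)
$a{\left(-13,20 \right)} - T{\left(G \right)} = -19 - 3 \left(20 + 3\right) = -19 - 3 \cdot 23 = -19 - 69 = -88$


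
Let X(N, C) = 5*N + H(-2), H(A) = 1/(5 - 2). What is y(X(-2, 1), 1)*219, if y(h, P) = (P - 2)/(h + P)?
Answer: 657/26 ≈ 25.269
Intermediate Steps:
H(A) = 1/3
X(N, C) = 1/3 + 5*N (X(N, C) = 5*N + 1/3 = 1/3 + 5*N)
y(h, P) = (-2 + P)/(P + h)
y(X(-2, 1), 1)*219 = ((-2 + 1)/(1 + (1/3 + 5*(-2))))*219 = (-1/(1 + (1/3 - 10)))*219 = (-1/(1 - 29/3))*219 = (-1/(-26/3))*219 = -3/26*(-1)*219 = (3/26)*219 = 657/26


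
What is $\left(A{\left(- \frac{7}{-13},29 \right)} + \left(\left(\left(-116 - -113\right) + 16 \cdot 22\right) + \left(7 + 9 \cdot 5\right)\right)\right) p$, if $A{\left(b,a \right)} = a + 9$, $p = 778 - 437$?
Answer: $149699$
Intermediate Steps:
$p = 341$ ($p = 778 - 437 = 341$)
$A{\left(b,a \right)} = 9 + a$
$\left(A{\left(- \frac{7}{-13},29 \right)} + \left(\left(\left(-116 - -113\right) + 16 \cdot 22\right) + \left(7 + 9 \cdot 5\right)\right)\right) p = \left(\left(9 + 29\right) + \left(\left(\left(-116 - -113\right) + 16 \cdot 22\right) + \left(7 + 9 \cdot 5\right)\right)\right) 341 = \left(38 + \left(\left(\left(-116 + 113\right) + 352\right) + \left(7 + 45\right)\right)\right) 341 = \left(38 + \left(\left(-3 + 352\right) + 52\right)\right) 341 = \left(38 + \left(349 + 52\right)\right) 341 = \left(38 + 401\right) 341 = 439 \cdot 341 = 149699$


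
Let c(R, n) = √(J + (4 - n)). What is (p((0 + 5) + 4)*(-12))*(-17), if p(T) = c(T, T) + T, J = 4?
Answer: 1836 + 204*I ≈ 1836.0 + 204.0*I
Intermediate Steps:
c(R, n) = √(8 - n) (c(R, n) = √(4 + (4 - n)) = √(8 - n))
p(T) = T + √(8 - T) (p(T) = √(8 - T) + T = T + √(8 - T))
(p((0 + 5) + 4)*(-12))*(-17) = ((((0 + 5) + 4) + √(8 - ((0 + 5) + 4)))*(-12))*(-17) = (((5 + 4) + √(8 - (5 + 4)))*(-12))*(-17) = ((9 + √(8 - 1*9))*(-12))*(-17) = ((9 + √(8 - 9))*(-12))*(-17) = ((9 + √(-1))*(-12))*(-17) = ((9 + I)*(-12))*(-17) = (-108 - 12*I)*(-17) = 1836 + 204*I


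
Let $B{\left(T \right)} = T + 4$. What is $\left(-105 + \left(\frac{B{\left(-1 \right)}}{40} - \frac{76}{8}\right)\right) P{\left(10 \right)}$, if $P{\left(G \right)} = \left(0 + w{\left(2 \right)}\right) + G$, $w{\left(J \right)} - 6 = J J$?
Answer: $- \frac{4577}{2} \approx -2288.5$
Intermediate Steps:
$B{\left(T \right)} = 4 + T$
$w{\left(J \right)} = 6 + J^{2}$ ($w{\left(J \right)} = 6 + J J = 6 + J^{2}$)
$P{\left(G \right)} = 10 + G$ ($P{\left(G \right)} = \left(0 + \left(6 + 2^{2}\right)\right) + G = \left(0 + \left(6 + 4\right)\right) + G = \left(0 + 10\right) + G = 10 + G$)
$\left(-105 + \left(\frac{B{\left(-1 \right)}}{40} - \frac{76}{8}\right)\right) P{\left(10 \right)} = \left(-105 - \left(\frac{19}{2} - \frac{4 - 1}{40}\right)\right) \left(10 + 10\right) = \left(-105 + \left(3 \cdot \frac{1}{40} - \frac{19}{2}\right)\right) 20 = \left(-105 + \left(\frac{3}{40} - \frac{19}{2}\right)\right) 20 = \left(-105 - \frac{377}{40}\right) 20 = \left(- \frac{4577}{40}\right) 20 = - \frac{4577}{2}$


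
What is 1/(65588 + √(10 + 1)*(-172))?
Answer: 16397/1075365080 + 43*√11/1075365080 ≈ 1.5380e-5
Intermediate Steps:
1/(65588 + √(10 + 1)*(-172)) = 1/(65588 + √11*(-172)) = 1/(65588 - 172*√11)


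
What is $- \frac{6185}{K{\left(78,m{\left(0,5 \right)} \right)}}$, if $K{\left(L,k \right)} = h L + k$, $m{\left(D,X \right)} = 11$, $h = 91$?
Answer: $- \frac{6185}{7109} \approx -0.87002$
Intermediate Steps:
$K{\left(L,k \right)} = k + 91 L$ ($K{\left(L,k \right)} = 91 L + k = k + 91 L$)
$- \frac{6185}{K{\left(78,m{\left(0,5 \right)} \right)}} = - \frac{6185}{11 + 91 \cdot 78} = - \frac{6185}{11 + 7098} = - \frac{6185}{7109}$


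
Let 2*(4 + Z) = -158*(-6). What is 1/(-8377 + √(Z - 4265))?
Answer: -8377/70177924 - I*√3795/70177924 ≈ -0.00011937 - 8.7782e-7*I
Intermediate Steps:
Z = 470 (Z = -4 + (-158*(-6))/2 = -4 + (½)*948 = -4 + 474 = 470)
1/(-8377 + √(Z - 4265)) = 1/(-8377 + √(470 - 4265)) = 1/(-8377 + √(-3795)) = 1/(-8377 + I*√3795)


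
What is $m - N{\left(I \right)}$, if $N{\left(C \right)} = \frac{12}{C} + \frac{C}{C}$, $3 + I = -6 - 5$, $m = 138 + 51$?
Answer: $\frac{1322}{7} \approx 188.86$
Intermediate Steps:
$m = 189$
$I = -14$ ($I = -3 - 11 = -14$)
$N{\left(C \right)} = 1 + \frac{12}{C}$ ($N{\left(C \right)} = \frac{12}{C} + 1 = 1 + \frac{12}{C}$)
$m - N{\left(I \right)} = 189 - \frac{12 - 14}{-14} = 189 - \left(- \frac{1}{14}\right) \left(-2\right) = 189 - \frac{1}{7} = \frac{1322}{7}$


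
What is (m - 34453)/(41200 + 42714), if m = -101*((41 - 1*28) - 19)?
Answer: -33847/83914 ≈ -0.40335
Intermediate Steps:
m = 606 (m = -101*((41 - 28) - 19) = -101*(13 - 19) = -101*(-6) = 606)
(m - 34453)/(41200 + 42714) = (606 - 34453)/(41200 + 42714) = -33847/83914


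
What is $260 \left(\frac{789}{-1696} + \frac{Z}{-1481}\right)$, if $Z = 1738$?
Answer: $- \frac{267550205}{627944} \approx -426.07$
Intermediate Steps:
$260 \left(\frac{789}{-1696} + \frac{Z}{-1481}\right) = 260 \left(\frac{789}{-1696} + \frac{1738}{-1481}\right) = 260 \left(789 \left(- \frac{1}{1696}\right) + 1738 \left(- \frac{1}{1481}\right)\right) = 260 \left(- \frac{789}{1696} - \frac{1738}{1481}\right) = 260 \left(- \frac{4116157}{2511776}\right) = - \frac{267550205}{627944}$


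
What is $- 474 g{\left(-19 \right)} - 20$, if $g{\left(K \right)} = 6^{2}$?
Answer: $-17084$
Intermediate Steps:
$g{\left(K \right)} = 36$
$- 474 g{\left(-19 \right)} - 20 = \left(-474\right) 36 - 20 = -17064 - 20 = -17084$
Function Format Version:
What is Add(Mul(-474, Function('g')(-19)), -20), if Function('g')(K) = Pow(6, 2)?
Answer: -17084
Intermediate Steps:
Function('g')(K) = 36
Add(Mul(-474, Function('g')(-19)), -20) = Add(Mul(-474, 36), -20) = Add(-17064, -20) = -17084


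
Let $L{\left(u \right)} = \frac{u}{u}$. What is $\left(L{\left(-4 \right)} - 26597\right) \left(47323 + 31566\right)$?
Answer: $-2098131844$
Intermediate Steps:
$L{\left(u \right)} = 1$
$\left(L{\left(-4 \right)} - 26597\right) \left(47323 + 31566\right) = \left(1 - 26597\right) \left(47323 + 31566\right) = \left(-26596\right) 78889 = -2098131844$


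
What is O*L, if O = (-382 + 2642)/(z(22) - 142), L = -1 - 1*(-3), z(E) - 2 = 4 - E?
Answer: -2260/79 ≈ -28.608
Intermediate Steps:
z(E) = 6 - E (z(E) = 2 + (4 - E) = 6 - E)
L = 2 (L = -1 + 3 = 2)
O = -1130/79 (O = (-382 + 2642)/((6 - 1*22) - 142) = 2260/((6 - 22) - 142) = 2260/(-16 - 142) = 2260/(-158) = 2260*(-1/158) = -1130/79 ≈ -14.304)
O*L = -1130/79*2 = -2260/79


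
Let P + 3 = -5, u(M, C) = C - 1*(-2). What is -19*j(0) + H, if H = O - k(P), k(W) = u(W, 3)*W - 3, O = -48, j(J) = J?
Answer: -5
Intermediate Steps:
u(M, C) = 2 + C (u(M, C) = C + 2 = 2 + C)
P = -8 (P = -3 - 5 = -8)
k(W) = -3 + 5*W (k(W) = (2 + 3)*W - 3 = 5*W - 3 = -3 + 5*W)
H = -5 (H = -48 - (-3 + 5*(-8)) = -48 - (-3 - 40) = -48 - 1*(-43) = -48 + 43 = -5)
-19*j(0) + H = -19*0 - 5 = 0 - 5 = -5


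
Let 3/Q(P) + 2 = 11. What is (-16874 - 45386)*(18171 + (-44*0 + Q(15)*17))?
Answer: -3395037800/3 ≈ -1.1317e+9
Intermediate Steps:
Q(P) = 1/3 (Q(P) = 3/(-2 + 11) = 3/9 = 3*(1/9) = 1/3)
(-16874 - 45386)*(18171 + (-44*0 + Q(15)*17)) = (-16874 - 45386)*(18171 + (-44*0 + (1/3)*17)) = -62260*(18171 + (0 + 17/3)) = -62260*(18171 + 17/3) = -62260*54530/3 = -3395037800/3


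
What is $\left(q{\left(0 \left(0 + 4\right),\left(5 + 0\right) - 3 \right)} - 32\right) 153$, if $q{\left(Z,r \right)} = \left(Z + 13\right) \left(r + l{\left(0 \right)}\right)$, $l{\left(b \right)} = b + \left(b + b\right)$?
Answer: $-918$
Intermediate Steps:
$l{\left(b \right)} = 3 b$ ($l{\left(b \right)} = b + 2 b = 3 b$)
$q{\left(Z,r \right)} = r \left(13 + Z\right)$ ($q{\left(Z,r \right)} = \left(Z + 13\right) \left(r + 3 \cdot 0\right) = \left(13 + Z\right) \left(r + 0\right) = \left(13 + Z\right) r = r \left(13 + Z\right)$)
$\left(q{\left(0 \left(0 + 4\right),\left(5 + 0\right) - 3 \right)} - 32\right) 153 = \left(\left(\left(5 + 0\right) - 3\right) \left(13 + 0 \left(0 + 4\right)\right) - 32\right) 153 = \left(\left(5 - 3\right) \left(13 + 0 \cdot 4\right) - 32\right) 153 = \left(2 \left(13 + 0\right) - 32\right) 153 = \left(2 \cdot 13 - 32\right) 153 = \left(26 - 32\right) 153 = \left(-6\right) 153 = -918$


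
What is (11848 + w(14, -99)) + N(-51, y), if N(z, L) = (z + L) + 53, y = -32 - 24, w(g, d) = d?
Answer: 11695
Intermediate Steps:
y = -56
N(z, L) = 53 + L + z (N(z, L) = (L + z) + 53 = 53 + L + z)
(11848 + w(14, -99)) + N(-51, y) = (11848 - 99) + (53 - 56 - 51) = 11749 - 54 = 11695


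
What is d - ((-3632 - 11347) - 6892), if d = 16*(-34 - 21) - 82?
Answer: 20909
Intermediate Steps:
d = -962 (d = 16*(-55) - 82 = -880 - 82 = -962)
d - ((-3632 - 11347) - 6892) = -962 - ((-3632 - 11347) - 6892) = -962 - (-14979 - 6892) = -962 - 1*(-21871) = -962 + 21871 = 20909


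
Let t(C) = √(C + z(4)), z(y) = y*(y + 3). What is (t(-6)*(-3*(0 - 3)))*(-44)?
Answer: -396*√22 ≈ -1857.4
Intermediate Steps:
z(y) = y*(3 + y)
t(C) = √(28 + C) (t(C) = √(C + 4*(3 + 4)) = √(C + 4*7) = √(C + 28) = √(28 + C))
(t(-6)*(-3*(0 - 3)))*(-44) = (√(28 - 6)*(-3*(0 - 3)))*(-44) = (√22*(-3*(-3)))*(-44) = (√22*9)*(-44) = (9*√22)*(-44) = -396*√22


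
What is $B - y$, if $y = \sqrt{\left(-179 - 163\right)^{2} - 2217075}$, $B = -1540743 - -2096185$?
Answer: $555442 - i \sqrt{2100111} \approx 5.5544 \cdot 10^{5} - 1449.2 i$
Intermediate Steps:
$B = 555442$ ($B = -1540743 + 2096185 = 555442$)
$y = i \sqrt{2100111}$ ($y = \sqrt{\left(-342\right)^{2} - 2217075} = \sqrt{116964 - 2217075} = \sqrt{-2100111} = i \sqrt{2100111} \approx 1449.2 i$)
$B - y = 555442 - i \sqrt{2100111}$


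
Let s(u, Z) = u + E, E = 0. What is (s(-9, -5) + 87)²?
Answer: 6084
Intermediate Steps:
s(u, Z) = u (s(u, Z) = u + 0 = u)
(s(-9, -5) + 87)² = (-9 + 87)² = 78² = 6084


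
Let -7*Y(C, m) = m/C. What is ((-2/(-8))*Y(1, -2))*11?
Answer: 11/14 ≈ 0.78571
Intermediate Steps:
Y(C, m) = -m/(7*C)
((-2/(-8))*Y(1, -2))*11 = ((-2/(-8))*(-1/7*(-2)/1))*11 = ((-2*(-1/8))*(-1/7*(-2)*1))*11 = ((1/4)*(2/7))*11 = (1/14)*11 = 11/14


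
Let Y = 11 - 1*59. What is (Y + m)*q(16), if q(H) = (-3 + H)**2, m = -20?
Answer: -11492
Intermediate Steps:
Y = -48 (Y = 11 - 59 = -48)
(Y + m)*q(16) = (-48 - 20)*(-3 + 16)**2 = -68*13**2 = -68*169 = -11492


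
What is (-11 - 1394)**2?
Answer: 1974025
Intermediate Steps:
(-11 - 1394)**2 = (-1405)**2 = 1974025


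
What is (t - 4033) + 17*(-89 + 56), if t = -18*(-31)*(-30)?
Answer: -21334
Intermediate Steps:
t = -16740 (t = 558*(-30) = -16740)
(t - 4033) + 17*(-89 + 56) = (-16740 - 4033) + 17*(-89 + 56) = -20773 + 17*(-33) = -20773 - 561 = -21334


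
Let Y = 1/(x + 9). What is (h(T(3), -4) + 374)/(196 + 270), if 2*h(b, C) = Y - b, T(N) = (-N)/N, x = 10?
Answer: 3558/4427 ≈ 0.80370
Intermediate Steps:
T(N) = -1
Y = 1/19 (Y = 1/(10 + 9) = 1/19 ≈ 0.052632)
h(b, C) = 1/38 - b/2 (h(b, C) = (1/19 - b)/2 = 1/38 - b/2)
(h(T(3), -4) + 374)/(196 + 270) = ((1/38 - ½*(-1)) + 374)/(196 + 270) = ((1/38 + ½) + 374)/466 = (10/19 + 374)*(1/466) = (7116/19)*(1/466) = 3558/4427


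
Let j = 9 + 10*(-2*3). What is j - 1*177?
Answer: -228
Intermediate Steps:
j = -51 (j = 9 + 10*(-6) = 9 - 60 = -51)
j - 1*177 = -51 - 1*177 = -51 - 177 = -228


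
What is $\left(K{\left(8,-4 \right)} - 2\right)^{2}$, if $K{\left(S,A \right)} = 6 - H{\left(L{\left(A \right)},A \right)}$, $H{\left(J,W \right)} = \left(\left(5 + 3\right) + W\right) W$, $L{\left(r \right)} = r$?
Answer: $400$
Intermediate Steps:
$H{\left(J,W \right)} = W \left(8 + W\right)$ ($H{\left(J,W \right)} = \left(8 + W\right) W = W \left(8 + W\right)$)
$K{\left(S,A \right)} = 6 - A \left(8 + A\right)$
$\left(K{\left(8,-4 \right)} - 2\right)^{2} = \left(\left(6 - - 4 \left(8 - 4\right)\right) - 2\right)^{2} = \left(\left(6 - \left(-4\right) 4\right) - 2\right)^{2} = \left(\left(6 + 16\right) - 2\right)^{2} = \left(22 - 2\right)^{2} = 20^{2} = 400$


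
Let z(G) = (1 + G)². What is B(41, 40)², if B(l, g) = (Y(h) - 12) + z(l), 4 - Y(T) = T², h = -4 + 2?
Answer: 3069504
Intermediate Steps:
h = -2
Y(T) = 4 - T²
B(l, g) = -12 + (1 + l)² (B(l, g) = ((4 - 1*(-2)²) - 12) + (1 + l)² = ((4 - 1*4) - 12) + (1 + l)² = ((4 - 4) - 12) + (1 + l)² = (0 - 12) + (1 + l)² = -12 + (1 + l)²)
B(41, 40)² = (-12 + (1 + 41)²)² = (-12 + 42²)² = (-12 + 1764)² = 1752² = 3069504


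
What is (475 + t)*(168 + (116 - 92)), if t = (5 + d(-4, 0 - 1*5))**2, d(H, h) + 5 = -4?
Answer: 94272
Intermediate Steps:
d(H, h) = -9 (d(H, h) = -5 - 4 = -9)
t = 16 (t = (5 - 9)**2 = (-4)**2 = 16)
(475 + t)*(168 + (116 - 92)) = (475 + 16)*(168 + (116 - 92)) = 491*(168 + 24) = 491*192 = 94272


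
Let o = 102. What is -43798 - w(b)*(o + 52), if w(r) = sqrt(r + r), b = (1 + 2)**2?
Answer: -43798 - 462*sqrt(2) ≈ -44451.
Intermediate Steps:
b = 9 (b = 3**2 = 9)
w(r) = sqrt(2)*sqrt(r) (w(r) = sqrt(2*r) = sqrt(2)*sqrt(r))
-43798 - w(b)*(o + 52) = -43798 - sqrt(2)*sqrt(9)*(102 + 52) = -43798 - sqrt(2)*3*154 = -43798 - 3*sqrt(2)*154 = -43798 - 462*sqrt(2)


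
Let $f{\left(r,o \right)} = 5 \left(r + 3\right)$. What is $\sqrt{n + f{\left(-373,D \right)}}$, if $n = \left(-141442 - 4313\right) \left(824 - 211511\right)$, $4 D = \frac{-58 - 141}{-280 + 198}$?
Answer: $\sqrt{30708681835} \approx 1.7524 \cdot 10^{5}$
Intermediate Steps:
$D = \frac{199}{328}$ ($D = \frac{\left(-58 - 141\right) \frac{1}{-280 + 198}}{4} = \frac{\left(-199\right) \frac{1}{-82}}{4} = \frac{\left(-199\right) \left(- \frac{1}{82}\right)}{4} = \frac{1}{4} \cdot \frac{199}{82} = \frac{199}{328} \approx 0.60671$)
$n = 30708683685$ ($n = \left(-145755\right) \left(-210687\right) = 30708683685$)
$f{\left(r,o \right)} = 15 + 5 r$ ($f{\left(r,o \right)} = 5 \left(3 + r\right) = 15 + 5 r$)
$\sqrt{n + f{\left(-373,D \right)}} = \sqrt{30708683685 + \left(15 + 5 \left(-373\right)\right)} = \sqrt{30708683685 + \left(15 - 1865\right)} = \sqrt{30708683685 - 1850} = \sqrt{30708681835}$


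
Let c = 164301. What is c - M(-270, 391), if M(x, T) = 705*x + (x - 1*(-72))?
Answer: 354849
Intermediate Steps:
M(x, T) = 72 + 706*x (M(x, T) = 705*x + (x + 72) = 705*x + (72 + x) = 72 + 706*x)
c - M(-270, 391) = 164301 - (72 + 706*(-270)) = 164301 - (72 - 190620) = 164301 - 1*(-190548) = 164301 + 190548 = 354849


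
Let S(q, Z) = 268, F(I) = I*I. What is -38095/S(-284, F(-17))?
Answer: -38095/268 ≈ -142.15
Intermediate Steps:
F(I) = I²
-38095/S(-284, F(-17)) = -38095/268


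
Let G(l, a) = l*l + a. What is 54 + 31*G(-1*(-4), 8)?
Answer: 798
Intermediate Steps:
G(l, a) = a + l² (G(l, a) = l² + a = a + l²)
54 + 31*G(-1*(-4), 8) = 54 + 31*(8 + (-1*(-4))²) = 54 + 31*(8 + 4²) = 54 + 31*(8 + 16) = 54 + 31*24 = 54 + 744 = 798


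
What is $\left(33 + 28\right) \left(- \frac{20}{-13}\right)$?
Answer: $\frac{1220}{13} \approx 93.846$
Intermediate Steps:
$\left(33 + 28\right) \left(- \frac{20}{-13}\right) = 61 \left(\left(-20\right) \left(- \frac{1}{13}\right)\right) = 61 \cdot \frac{20}{13} = \frac{1220}{13}$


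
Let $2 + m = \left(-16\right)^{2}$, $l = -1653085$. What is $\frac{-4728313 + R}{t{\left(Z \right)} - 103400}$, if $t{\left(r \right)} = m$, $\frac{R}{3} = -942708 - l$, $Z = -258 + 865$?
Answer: $\frac{1298591}{51573} \approx 25.18$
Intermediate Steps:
$Z = 607$
$R = 2131131$ ($R = 3 \left(-942708 - -1653085\right) = 3 \left(-942708 + 1653085\right) = 3 \cdot 710377 = 2131131$)
$m = 254$ ($m = -2 + \left(-16\right)^{2} = -2 + 256 = 254$)
$t{\left(r \right)} = 254$
$\frac{-4728313 + R}{t{\left(Z \right)} - 103400} = \frac{-4728313 + 2131131}{254 - 103400} = - \frac{2597182}{-103146} = \left(-2597182\right) \left(- \frac{1}{103146}\right) = \frac{1298591}{51573}$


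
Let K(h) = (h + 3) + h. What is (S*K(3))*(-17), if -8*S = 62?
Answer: 4743/4 ≈ 1185.8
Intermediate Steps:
S = -31/4 (S = -1/8*62 = -31/4 ≈ -7.7500)
K(h) = 3 + 2*h (K(h) = (3 + h) + h = 3 + 2*h)
(S*K(3))*(-17) = -31*(3 + 2*3)/4*(-17) = -31*(3 + 6)/4*(-17) = -31/4*9*(-17) = -279/4*(-17) = 4743/4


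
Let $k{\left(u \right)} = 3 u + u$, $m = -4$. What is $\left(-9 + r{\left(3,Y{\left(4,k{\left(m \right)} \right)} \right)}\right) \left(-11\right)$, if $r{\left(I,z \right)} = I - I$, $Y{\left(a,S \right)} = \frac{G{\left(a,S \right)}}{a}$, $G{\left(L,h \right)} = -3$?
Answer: $99$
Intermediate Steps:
$k{\left(u \right)} = 4 u$
$Y{\left(a,S \right)} = - \frac{3}{a}$
$r{\left(I,z \right)} = 0$
$\left(-9 + r{\left(3,Y{\left(4,k{\left(m \right)} \right)} \right)}\right) \left(-11\right) = \left(-9 + 0\right) \left(-11\right) = \left(-9\right) \left(-11\right) = 99$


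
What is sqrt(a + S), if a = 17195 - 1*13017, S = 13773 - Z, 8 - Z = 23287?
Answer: sqrt(41230) ≈ 203.05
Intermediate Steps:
Z = -23279 (Z = 8 - 1*23287 = 8 - 23287 = -23279)
S = 37052 (S = 13773 - 1*(-23279) = 13773 + 23279 = 37052)
a = 4178 (a = 17195 - 13017 = 4178)
sqrt(a + S) = sqrt(4178 + 37052) = sqrt(41230)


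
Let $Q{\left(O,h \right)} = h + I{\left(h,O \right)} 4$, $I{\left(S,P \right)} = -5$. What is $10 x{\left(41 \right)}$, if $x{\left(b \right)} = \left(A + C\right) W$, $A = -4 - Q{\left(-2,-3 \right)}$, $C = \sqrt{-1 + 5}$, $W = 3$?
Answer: $630$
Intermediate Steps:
$C = 2$ ($C = \sqrt{4} = 2$)
$Q{\left(O,h \right)} = -20 + h$ ($Q{\left(O,h \right)} = h - 20 = -20 + h$)
$A = 19$ ($A = -4 - \left(-20 - 3\right) = -4 - -23 = -4 + 23 = 19$)
$x{\left(b \right)} = 63$ ($x{\left(b \right)} = \left(19 + 2\right) 3 = 21 \cdot 3 = 63$)
$10 x{\left(41 \right)} = 10 \cdot 63 = 630$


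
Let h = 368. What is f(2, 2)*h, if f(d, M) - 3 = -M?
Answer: 368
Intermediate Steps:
f(d, M) = 3 - M
f(2, 2)*h = (3 - 1*2)*368 = (3 - 2)*368 = 1*368 = 368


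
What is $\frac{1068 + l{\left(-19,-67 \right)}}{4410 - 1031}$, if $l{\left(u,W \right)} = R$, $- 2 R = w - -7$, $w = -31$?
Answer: $\frac{1080}{3379} \approx 0.31962$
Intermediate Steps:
$R = 12$ ($R = - \frac{-31 - -7}{2} = - \frac{-31 + 7}{2} = \left(- \frac{1}{2}\right) \left(-24\right) = 12$)
$l{\left(u,W \right)} = 12$
$\frac{1068 + l{\left(-19,-67 \right)}}{4410 - 1031} = \frac{1068 + 12}{4410 - 1031} = \frac{1080}{3379}$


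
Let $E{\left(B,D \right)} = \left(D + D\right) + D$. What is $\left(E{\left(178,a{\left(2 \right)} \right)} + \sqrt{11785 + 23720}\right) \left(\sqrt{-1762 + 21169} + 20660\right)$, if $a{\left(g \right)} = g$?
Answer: $3 \left(2 + \sqrt{3945}\right) \left(20660 + \sqrt{19407}\right) \approx 4.044 \cdot 10^{6}$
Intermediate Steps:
$E{\left(B,D \right)} = 3 D$ ($E{\left(B,D \right)} = 2 D + D = 3 D$)
$\left(E{\left(178,a{\left(2 \right)} \right)} + \sqrt{11785 + 23720}\right) \left(\sqrt{-1762 + 21169} + 20660\right) = \left(3 \cdot 2 + \sqrt{11785 + 23720}\right) \left(\sqrt{-1762 + 21169} + 20660\right) = \left(6 + \sqrt{35505}\right) \left(\sqrt{19407} + 20660\right) = \left(6 + 3 \sqrt{3945}\right) \left(20660 + \sqrt{19407}\right)$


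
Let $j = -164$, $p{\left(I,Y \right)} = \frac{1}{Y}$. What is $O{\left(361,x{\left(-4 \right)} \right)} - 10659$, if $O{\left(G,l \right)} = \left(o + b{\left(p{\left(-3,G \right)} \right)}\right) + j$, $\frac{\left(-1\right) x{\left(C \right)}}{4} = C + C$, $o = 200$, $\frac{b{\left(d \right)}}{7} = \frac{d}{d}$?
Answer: $-10616$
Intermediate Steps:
$b{\left(d \right)} = 7$ ($b{\left(d \right)} = 7 \frac{d}{d} = 7 \cdot 1 = 7$)
$x{\left(C \right)} = - 8 C$ ($x{\left(C \right)} = - 4 \left(C + C\right) = - 4 \cdot 2 C = - 8 C$)
$O{\left(G,l \right)} = 43$ ($O{\left(G,l \right)} = \left(200 + 7\right) - 164 = 207 - 164 = 43$)
$O{\left(361,x{\left(-4 \right)} \right)} - 10659 = 43 - 10659 = -10616$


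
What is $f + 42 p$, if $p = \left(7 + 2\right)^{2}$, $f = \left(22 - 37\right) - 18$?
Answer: $3369$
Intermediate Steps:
$f = -33$ ($f = -15 - 18 = -33$)
$p = 81$ ($p = 9^{2} = 81$)
$f + 42 p = -33 + 42 \cdot 81 = -33 + 3402 = 3369$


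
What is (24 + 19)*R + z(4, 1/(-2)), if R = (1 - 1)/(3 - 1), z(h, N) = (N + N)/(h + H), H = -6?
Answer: ½ ≈ 0.50000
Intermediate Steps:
z(h, N) = 2*N/(-6 + h) (z(h, N) = (N + N)/(h - 6) = (2*N)/(-6 + h) = 2*N/(-6 + h))
R = 0 (R = 0/2 = 0*(½) = 0)
(24 + 19)*R + z(4, 1/(-2)) = (24 + 19)*0 + 2/(-2*(-6 + 4)) = 43*0 + 2*(-½)/(-2) = 0 + 2*(-½)*(-½) = 0 + ½ = ½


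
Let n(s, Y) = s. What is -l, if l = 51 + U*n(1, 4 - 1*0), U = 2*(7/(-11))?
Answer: -547/11 ≈ -49.727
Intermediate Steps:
U = -14/11 (U = 2*(7*(-1/11)) = 2*(-7/11) = -14/11 ≈ -1.2727)
l = 547/11 (l = 51 - 14/11*1 = 51 - 14/11 = 547/11 ≈ 49.727)
-l = -1*547/11 = -547/11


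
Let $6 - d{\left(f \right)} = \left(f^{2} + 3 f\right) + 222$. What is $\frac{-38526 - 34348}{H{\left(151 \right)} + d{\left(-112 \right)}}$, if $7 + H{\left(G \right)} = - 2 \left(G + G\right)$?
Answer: $\frac{72874}{13035} \approx 5.5906$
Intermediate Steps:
$H{\left(G \right)} = -7 - 4 G$ ($H{\left(G \right)} = -7 - 2 \left(G + G\right) = -7 - 2 \cdot 2 G = -7 - 4 G$)
$d{\left(f \right)} = -216 - f^{2} - 3 f$ ($d{\left(f \right)} = 6 - \left(\left(f^{2} + 3 f\right) + 222\right) = 6 - \left(222 + f^{2} + 3 f\right) = -216 - f^{2} - 3 f$)
$\frac{-38526 - 34348}{H{\left(151 \right)} + d{\left(-112 \right)}} = \frac{-38526 - 34348}{\left(-7 - 604\right) - 12424} = - \frac{72874}{\left(-7 - 604\right) - 12424} = - \frac{72874}{-611 - 12424} = - \frac{72874}{-13035} = \left(-72874\right) \left(- \frac{1}{13035}\right) = \frac{72874}{13035}$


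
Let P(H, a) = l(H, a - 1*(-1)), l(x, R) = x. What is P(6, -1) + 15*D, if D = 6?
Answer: 96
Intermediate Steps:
P(H, a) = H
P(6, -1) + 15*D = 6 + 15*6 = 6 + 90 = 96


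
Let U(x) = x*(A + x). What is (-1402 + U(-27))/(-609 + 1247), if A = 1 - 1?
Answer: -673/638 ≈ -1.0549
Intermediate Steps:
A = 0
U(x) = x**2 (U(x) = x*(0 + x) = x*x = x**2)
(-1402 + U(-27))/(-609 + 1247) = (-1402 + (-27)**2)/(-609 + 1247) = (-1402 + 729)/638 = (1/638)*(-673) = -673/638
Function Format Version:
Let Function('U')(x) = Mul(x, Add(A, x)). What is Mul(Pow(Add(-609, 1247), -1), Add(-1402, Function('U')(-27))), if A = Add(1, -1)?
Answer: Rational(-673, 638) ≈ -1.0549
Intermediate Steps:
A = 0
Function('U')(x) = Pow(x, 2) (Function('U')(x) = Mul(x, Add(0, x)) = Mul(x, x) = Pow(x, 2))
Mul(Pow(Add(-609, 1247), -1), Add(-1402, Function('U')(-27))) = Mul(Pow(Add(-609, 1247), -1), Add(-1402, Pow(-27, 2))) = Mul(Pow(638, -1), Add(-1402, 729)) = Mul(Rational(1, 638), -673) = Rational(-673, 638)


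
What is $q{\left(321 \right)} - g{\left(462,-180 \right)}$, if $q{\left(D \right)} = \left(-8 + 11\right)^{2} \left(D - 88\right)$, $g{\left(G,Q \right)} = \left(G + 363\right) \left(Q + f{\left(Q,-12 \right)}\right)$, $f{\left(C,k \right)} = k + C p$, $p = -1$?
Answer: $11997$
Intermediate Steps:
$f{\left(C,k \right)} = k - C$ ($f{\left(C,k \right)} = k + C \left(-1\right) = k - C$)
$g{\left(G,Q \right)} = -4356 - 12 G$ ($g{\left(G,Q \right)} = \left(G + 363\right) \left(Q - \left(12 + Q\right)\right) = \left(363 + G\right) \left(-12\right) = -4356 - 12 G$)
$q{\left(D \right)} = -792 + 9 D$ ($q{\left(D \right)} = 3^{2} \left(-88 + D\right) = 9 \left(-88 + D\right) = -792 + 9 D$)
$q{\left(321 \right)} - g{\left(462,-180 \right)} = \left(-792 + 9 \cdot 321\right) - \left(-4356 - 5544\right) = \left(-792 + 2889\right) - \left(-4356 - 5544\right) = 2097 - -9900 = 2097 + 9900 = 11997$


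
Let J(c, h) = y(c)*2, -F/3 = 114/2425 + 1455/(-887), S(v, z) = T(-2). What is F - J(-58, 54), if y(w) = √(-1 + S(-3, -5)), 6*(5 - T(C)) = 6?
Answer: 10281771/2150975 - 2*√3 ≈ 1.3160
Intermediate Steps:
T(C) = 4 (T(C) = 5 - ⅙*6 = 5 - 1 = 4)
S(v, z) = 4
y(w) = √3 (y(w) = √(-1 + 4) = √3)
F = 10281771/2150975 (F = -3*(114/2425 + 1455/(-887)) = -3*(114*(1/2425) + 1455*(-1/887)) = -3*(114/2425 - 1455/887) = -3*(-3427257/2150975) = 10281771/2150975 ≈ 4.7801)
J(c, h) = 2*√3 (J(c, h) = √3*2 = 2*√3)
F - J(-58, 54) = 10281771/2150975 - 2*√3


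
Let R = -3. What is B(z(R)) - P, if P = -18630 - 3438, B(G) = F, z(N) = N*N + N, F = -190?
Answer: 21878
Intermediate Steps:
z(N) = N + N² (z(N) = N² + N = N + N²)
B(G) = -190
P = -22068
B(z(R)) - P = -190 - 1*(-22068) = -190 + 22068 = 21878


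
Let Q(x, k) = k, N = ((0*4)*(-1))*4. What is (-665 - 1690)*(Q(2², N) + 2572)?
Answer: -6057060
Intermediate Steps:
N = 0 (N = (0*(-1))*4 = 0*4 = 0)
(-665 - 1690)*(Q(2², N) + 2572) = (-665 - 1690)*(0 + 2572) = -2355*2572 = -6057060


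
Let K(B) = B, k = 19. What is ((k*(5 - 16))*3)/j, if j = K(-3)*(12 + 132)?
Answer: 209/144 ≈ 1.4514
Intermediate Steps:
j = -432 (j = -3*(12 + 132) = -3*144 = -432)
((k*(5 - 16))*3)/j = ((19*(5 - 16))*3)/(-432) = ((19*(-11))*3)*(-1/432) = -209*3*(-1/432) = -627*(-1/432) = 209/144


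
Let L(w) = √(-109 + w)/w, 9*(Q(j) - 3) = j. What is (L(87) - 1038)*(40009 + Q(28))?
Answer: -124607056/3 + 360136*I*√22/783 ≈ -4.1536e+7 + 2157.3*I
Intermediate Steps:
Q(j) = 3 + j/9
L(w) = √(-109 + w)/w
(L(87) - 1038)*(40009 + Q(28)) = (√(-109 + 87)/87 - 1038)*(40009 + (3 + (⅑)*28)) = (√(-22)/87 - 1038)*(40009 + (3 + 28/9)) = ((I*√22)/87 - 1038)*(40009 + 55/9) = (I*√22/87 - 1038)*(360136/9) = (-1038 + I*√22/87)*(360136/9) = -124607056/3 + 360136*I*√22/783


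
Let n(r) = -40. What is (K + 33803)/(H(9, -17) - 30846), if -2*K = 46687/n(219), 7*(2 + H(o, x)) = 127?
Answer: -19256489/17264720 ≈ -1.1154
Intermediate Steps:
H(o, x) = 113/7 (H(o, x) = -2 + (⅐)*127 = -2 + 127/7 = 113/7)
K = 46687/80 (K = -46687/(2*(-40)) = -46687*(-1)/(2*40) = -½*(-46687/40) = 46687/80 ≈ 583.59)
(K + 33803)/(H(9, -17) - 30846) = (46687/80 + 33803)/(113/7 - 30846) = 2750927/(80*(-215809/7)) = (2750927/80)*(-7/215809) = -19256489/17264720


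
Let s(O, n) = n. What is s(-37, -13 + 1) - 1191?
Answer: -1203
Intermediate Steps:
s(-37, -13 + 1) - 1191 = (-13 + 1) - 1191 = -12 - 1191 = -1203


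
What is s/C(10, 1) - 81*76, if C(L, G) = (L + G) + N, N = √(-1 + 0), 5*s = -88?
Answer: -1878064/305 + 44*I/305 ≈ -6157.6 + 0.14426*I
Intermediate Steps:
s = -88/5 (s = (⅕)*(-88) = -88/5 ≈ -17.600)
N = I (N = √(-1) = I ≈ 1.0*I)
C(L, G) = I + G + L (C(L, G) = (L + G) + I = (G + L) + I = I + G + L)
s/C(10, 1) - 81*76 = -88/(5*(I + 1 + 10)) - 81*76 = -88*(11 - I)/122/5 - 6156 = -44*(11 - I)/305 - 6156 = -6156 - 44*(11 - I)/305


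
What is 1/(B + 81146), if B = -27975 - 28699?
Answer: 1/24472 ≈ 4.0863e-5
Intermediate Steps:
B = -56674
1/(B + 81146) = 1/(-56674 + 81146) = 1/24472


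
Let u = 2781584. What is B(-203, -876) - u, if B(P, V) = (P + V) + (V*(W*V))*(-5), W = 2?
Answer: -10456423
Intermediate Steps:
B(P, V) = P + V - 10*V² (B(P, V) = (P + V) + (V*(2*V))*(-5) = (P + V) + (2*V²)*(-5) = (P + V) - 10*V² = P + V - 10*V²)
B(-203, -876) - u = (-203 - 876 - 10*(-876)²) - 1*2781584 = (-203 - 876 - 10*767376) - 2781584 = (-203 - 876 - 7673760) - 2781584 = -7674839 - 2781584 = -10456423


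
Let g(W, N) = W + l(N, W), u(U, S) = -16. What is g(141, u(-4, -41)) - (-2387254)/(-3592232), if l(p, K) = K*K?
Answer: 35960640925/1796116 ≈ 20021.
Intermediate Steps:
l(p, K) = K²
g(W, N) = W + W²
g(141, u(-4, -41)) - (-2387254)/(-3592232) = 141*(1 + 141) - (-2387254)/(-3592232) = 141*142 - (-2387254)*(-1)/3592232 = 20022 - 1*1193627/1796116 = 20022 - 1193627/1796116 = 35960640925/1796116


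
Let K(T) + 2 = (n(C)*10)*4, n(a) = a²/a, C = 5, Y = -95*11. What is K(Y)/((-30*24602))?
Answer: -33/123010 ≈ -0.00026827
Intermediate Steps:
Y = -1045
n(a) = a
K(T) = 198 (K(T) = -2 + (5*10)*4 = -2 + 50*4 = -2 + 200 = 198)
K(Y)/((-30*24602)) = 198/((-30*24602)) = 198/(-738060) = 198*(-1/738060) = -33/123010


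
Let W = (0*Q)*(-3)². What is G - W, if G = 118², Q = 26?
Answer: 13924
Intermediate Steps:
G = 13924
W = 0 (W = (0*26)*(-3)² = 0*9 = 0)
G - W = 13924 - 1*0 = 13924 + 0 = 13924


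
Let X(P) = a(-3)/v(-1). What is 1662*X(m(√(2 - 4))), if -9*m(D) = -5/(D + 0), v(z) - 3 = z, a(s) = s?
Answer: -2493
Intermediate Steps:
v(z) = 3 + z
m(D) = 5/(9*D) (m(D) = -(-5)/(9*(D + 0)) = -(-5)/(9*D) = 5/(9*D))
X(P) = -3/2 (X(P) = -3/(3 - 1) = -3/2)
1662*X(m(√(2 - 4))) = 1662*(-3/2) = -2493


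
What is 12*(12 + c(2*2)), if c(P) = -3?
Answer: 108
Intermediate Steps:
12*(12 + c(2*2)) = 12*(12 - 3) = 12*9 = 108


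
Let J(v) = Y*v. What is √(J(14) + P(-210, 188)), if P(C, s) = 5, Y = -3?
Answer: I*√37 ≈ 6.0828*I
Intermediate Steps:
J(v) = -3*v
√(J(14) + P(-210, 188)) = √(-3*14 + 5) = √(-42 + 5) = √(-37) = I*√37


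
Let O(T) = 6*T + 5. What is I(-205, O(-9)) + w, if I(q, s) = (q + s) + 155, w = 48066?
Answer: 47967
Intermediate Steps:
O(T) = 5 + 6*T
I(q, s) = 155 + q + s
I(-205, O(-9)) + w = (155 - 205 + (5 + 6*(-9))) + 48066 = (155 - 205 + (5 - 54)) + 48066 = (155 - 205 - 49) + 48066 = -99 + 48066 = 47967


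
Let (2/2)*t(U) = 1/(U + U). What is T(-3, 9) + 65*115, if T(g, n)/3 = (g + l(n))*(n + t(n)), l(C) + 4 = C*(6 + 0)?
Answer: 52511/6 ≈ 8751.8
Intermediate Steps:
l(C) = -4 + 6*C (l(C) = -4 + C*(6 + 0) = -4 + C*6 = -4 + 6*C)
t(U) = 1/(2*U) (t(U) = 1/(U + U) = 1/(2*U))
T(g, n) = 3*(n + 1/(2*n))*(-4 + g + 6*n) (T(g, n) = 3*((g + (-4 + 6*n))*(n + 1/(2*n))) = 3*((-4 + g + 6*n)*(n + 1/(2*n))) = 3*((n + 1/(2*n))*(-4 + g + 6*n)) = 3*(n + 1/(2*n))*(-4 + g + 6*n))
T(-3, 9) + 65*115 = (3/2)*(-4 - 3 + 6*9 + 2*9²*(-4 - 3 + 6*9))/9 + 65*115 = (3/2)*(⅑)*(-4 - 3 + 54 + 2*81*(-4 - 3 + 54)) + 7475 = (3/2)*(⅑)*(-4 - 3 + 54 + 2*81*47) + 7475 = (3/2)*(⅑)*(-4 - 3 + 54 + 7614) + 7475 = (3/2)*(⅑)*7661 + 7475 = 7661/6 + 7475 = 52511/6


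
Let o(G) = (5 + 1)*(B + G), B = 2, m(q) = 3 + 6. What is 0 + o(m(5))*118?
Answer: 7788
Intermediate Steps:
m(q) = 9
o(G) = 12 + 6*G (o(G) = (5 + 1)*(2 + G) = 6*(2 + G) = 12 + 6*G)
0 + o(m(5))*118 = 0 + (12 + 6*9)*118 = 0 + (12 + 54)*118 = 0 + 66*118 = 0 + 7788 = 7788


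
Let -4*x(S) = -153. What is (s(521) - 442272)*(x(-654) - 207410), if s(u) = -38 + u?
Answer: 366458232243/4 ≈ 9.1615e+10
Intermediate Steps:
x(S) = 153/4 (x(S) = -1/4*(-153) = 153/4)
(s(521) - 442272)*(x(-654) - 207410) = ((-38 + 521) - 442272)*(153/4 - 207410) = (483 - 442272)*(-829487/4) = -441789*(-829487/4) = 366458232243/4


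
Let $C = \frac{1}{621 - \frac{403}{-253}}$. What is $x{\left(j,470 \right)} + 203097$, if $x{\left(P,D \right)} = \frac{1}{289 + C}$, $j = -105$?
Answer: $\frac{9245458359085}{45522377} \approx 2.031 \cdot 10^{5}$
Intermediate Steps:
$C = \frac{253}{157516}$ ($C = \frac{1}{621 - - \frac{403}{253}} = \frac{1}{621 + \frac{403}{253}} = \frac{1}{\frac{157516}{253}} = \frac{253}{157516} \approx 0.0016062$)
$x{\left(P,D \right)} = \frac{157516}{45522377}$ ($x{\left(P,D \right)} = \frac{1}{289 + \frac{253}{157516}} = \frac{1}{\frac{45522377}{157516}} = \frac{157516}{45522377}$)
$x{\left(j,470 \right)} + 203097 = \frac{157516}{45522377} + 203097 = \frac{9245458359085}{45522377}$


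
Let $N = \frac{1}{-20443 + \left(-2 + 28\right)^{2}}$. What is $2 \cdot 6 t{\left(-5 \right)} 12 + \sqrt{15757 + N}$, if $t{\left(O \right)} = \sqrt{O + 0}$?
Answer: $\frac{\sqrt{6156800172006}}{19767} + 144 i \sqrt{5} \approx 125.53 + 321.99 i$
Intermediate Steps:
$t{\left(O \right)} = \sqrt{O}$
$N = - \frac{1}{19767}$ ($N = \frac{1}{-20443 + 26^{2}} = \frac{1}{-20443 + 676} = \frac{1}{-19767} = - \frac{1}{19767} \approx -5.0589 \cdot 10^{-5}$)
$2 \cdot 6 t{\left(-5 \right)} 12 + \sqrt{15757 + N} = 2 \cdot 6 \sqrt{-5} \cdot 12 + \sqrt{15757 - \frac{1}{19767}} = 12 i \sqrt{5} \cdot 12 + \sqrt{\frac{311468618}{19767}} = 12 i \sqrt{5} \cdot 12 + \frac{\sqrt{6156800172006}}{19767} = 144 i \sqrt{5} + \frac{\sqrt{6156800172006}}{19767} = \frac{\sqrt{6156800172006}}{19767} + 144 i \sqrt{5}$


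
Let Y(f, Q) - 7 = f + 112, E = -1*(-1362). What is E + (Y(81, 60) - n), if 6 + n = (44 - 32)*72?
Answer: 704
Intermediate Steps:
E = 1362
Y(f, Q) = 119 + f (Y(f, Q) = 7 + (f + 112) = 7 + (112 + f) = 119 + f)
n = 858 (n = -6 + (44 - 32)*72 = -6 + 12*72 = -6 + 864 = 858)
E + (Y(81, 60) - n) = 1362 + ((119 + 81) - 1*858) = 1362 + (200 - 858) = 1362 - 658 = 704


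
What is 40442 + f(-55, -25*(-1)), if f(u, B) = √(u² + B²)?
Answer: 40442 + 5*√146 ≈ 40502.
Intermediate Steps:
f(u, B) = √(B² + u²)
40442 + f(-55, -25*(-1)) = 40442 + √((-25*(-1))² + (-55)²) = 40442 + √(25² + 3025) = 40442 + √(625 + 3025) = 40442 + √3650 = 40442 + 5*√146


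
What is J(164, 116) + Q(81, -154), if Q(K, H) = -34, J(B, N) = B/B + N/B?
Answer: -1324/41 ≈ -32.293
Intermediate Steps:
J(B, N) = 1 + N/B
J(164, 116) + Q(81, -154) = (164 + 116)/164 - 34 = (1/164)*280 - 34 = 70/41 - 34 = -1324/41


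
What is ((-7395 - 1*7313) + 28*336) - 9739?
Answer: -15039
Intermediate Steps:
((-7395 - 1*7313) + 28*336) - 9739 = ((-7395 - 7313) + 9408) - 9739 = (-14708 + 9408) - 9739 = -5300 - 9739 = -15039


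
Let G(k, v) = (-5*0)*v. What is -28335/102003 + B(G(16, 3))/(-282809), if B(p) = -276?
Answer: -2661746729/9615788809 ≈ -0.27681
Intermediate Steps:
G(k, v) = 0 (G(k, v) = 0*v = 0)
-28335/102003 + B(G(16, 3))/(-282809) = -28335/102003 - 276/(-282809) = -28335*1/102003 - 276*(-1/282809) = -9445/34001 + 276/282809 = -2661746729/9615788809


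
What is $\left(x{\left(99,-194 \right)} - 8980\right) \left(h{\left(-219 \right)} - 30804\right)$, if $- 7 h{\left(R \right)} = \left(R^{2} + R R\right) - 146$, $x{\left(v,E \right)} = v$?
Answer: $\frac{2765578924}{7} \approx 3.9508 \cdot 10^{8}$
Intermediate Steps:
$h{\left(R \right)} = \frac{146}{7} - \frac{2 R^{2}}{7}$ ($h{\left(R \right)} = - \frac{\left(R^{2} + R R\right) - 146}{7} = - \frac{\left(R^{2} + R^{2}\right) - 146}{7} = - \frac{2 R^{2} - 146}{7} = - \frac{-146 + 2 R^{2}}{7} = \frac{146}{7} - \frac{2 R^{2}}{7}$)
$\left(x{\left(99,-194 \right)} - 8980\right) \left(h{\left(-219 \right)} - 30804\right) = \left(99 - 8980\right) \left(\left(\frac{146}{7} - \frac{2 \left(-219\right)^{2}}{7}\right) - 30804\right) = - 8881 \left(\left(\frac{146}{7} - \frac{95922}{7}\right) - 30804\right) = - 8881 \left(- \frac{95776}{7} - 30804\right) = \left(-8881\right) \left(- \frac{311404}{7}\right) = \frac{2765578924}{7}$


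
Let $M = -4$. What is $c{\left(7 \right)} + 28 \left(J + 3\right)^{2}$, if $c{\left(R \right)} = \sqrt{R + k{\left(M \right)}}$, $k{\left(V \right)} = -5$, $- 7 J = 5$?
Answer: $\frac{1024}{7} + \sqrt{2} \approx 147.7$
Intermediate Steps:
$J = - \frac{5}{7}$ ($J = \left(- \frac{1}{7}\right) 5 = - \frac{5}{7} \approx -0.71429$)
$c{\left(R \right)} = \sqrt{-5 + R}$ ($c{\left(R \right)} = \sqrt{R - 5} = \sqrt{-5 + R}$)
$c{\left(7 \right)} + 28 \left(J + 3\right)^{2} = \sqrt{-5 + 7} + 28 \left(- \frac{5}{7} + 3\right)^{2} = \sqrt{2} + 28 \left(\frac{16}{7}\right)^{2} = \sqrt{2} + 28 \cdot \frac{256}{49} = \sqrt{2} + \frac{1024}{7} = \frac{1024}{7} + \sqrt{2}$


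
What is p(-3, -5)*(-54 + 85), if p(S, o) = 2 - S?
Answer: 155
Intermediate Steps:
p(-3, -5)*(-54 + 85) = (2 - 1*(-3))*(-54 + 85) = (2 + 3)*31 = 5*31 = 155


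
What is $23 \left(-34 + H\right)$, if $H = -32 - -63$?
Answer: $-69$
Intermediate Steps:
$H = 31$ ($H = -32 + 63 = 31$)
$23 \left(-34 + H\right) = 23 \left(-34 + 31\right) = 23 \left(-3\right) = -69$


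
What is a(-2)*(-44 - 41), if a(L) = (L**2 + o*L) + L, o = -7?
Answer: -1360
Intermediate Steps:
a(L) = L**2 - 6*L (a(L) = (L**2 - 7*L) + L = L**2 - 6*L)
a(-2)*(-44 - 41) = (-2*(-6 - 2))*(-44 - 41) = -2*(-8)*(-85) = 16*(-85) = -1360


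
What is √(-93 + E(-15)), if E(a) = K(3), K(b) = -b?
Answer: 4*I*√6 ≈ 9.798*I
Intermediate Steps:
E(a) = -3 (E(a) = -1*3 = -3)
√(-93 + E(-15)) = √(-93 - 3) = √(-96) = 4*I*√6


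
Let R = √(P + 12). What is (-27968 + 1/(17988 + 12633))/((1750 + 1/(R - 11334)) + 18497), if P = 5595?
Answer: -742450777373315032921/537485728029211518022 - 856408127*√623/537485728029211518022 ≈ -1.3813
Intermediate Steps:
R = 3*√623 (R = √(5595 + 12) = √5607 = 3*√623 ≈ 74.880)
(-27968 + 1/(17988 + 12633))/((1750 + 1/(R - 11334)) + 18497) = (-27968 + 1/(17988 + 12633))/((1750 + 1/(3*√623 - 11334)) + 18497) = (-27968 + 1/30621)/((1750 + 1/(-11334 + 3*√623)) + 18497) = (-27968 + 1/30621)/(20247 + 1/(-11334 + 3*√623)) = -856408127/(30621*(20247 + 1/(-11334 + 3*√623)))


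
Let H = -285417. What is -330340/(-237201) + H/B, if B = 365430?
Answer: 17671649461/28893453810 ≈ 0.61161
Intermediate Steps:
-330340/(-237201) + H/B = -330340/(-237201) - 285417/365430 = -330340*(-1/237201) - 285417*1/365430 = 330340/237201 - 95139/121810 = 17671649461/28893453810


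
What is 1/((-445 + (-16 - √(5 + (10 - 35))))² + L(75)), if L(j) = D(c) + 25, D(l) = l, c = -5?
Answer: -I/(-212521*I + 1844*√5) ≈ 4.7036e-6 - 9.126e-8*I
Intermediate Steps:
L(j) = 20 (L(j) = -5 + 25 = 20)
1/((-445 + (-16 - √(5 + (10 - 35))))² + L(75)) = 1/((-445 + (-16 - √(5 + (10 - 35))))² + 20) = 1/((-445 + (-16 - √(5 - 25)))² + 20) = 1/((-445 + (-16 - √(-20)))² + 20) = 1/((-445 + (-16 - 2*I*√5))² + 20) = 1/((-461 - 2*I*√5)² + 20) = 1/(20 + (-461 - 2*I*√5)²)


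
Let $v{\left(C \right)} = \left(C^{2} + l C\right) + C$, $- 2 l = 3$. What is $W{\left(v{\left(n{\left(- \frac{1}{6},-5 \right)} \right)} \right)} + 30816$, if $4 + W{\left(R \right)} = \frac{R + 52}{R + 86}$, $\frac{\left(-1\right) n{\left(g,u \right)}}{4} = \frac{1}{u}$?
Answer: $\frac{33215989}{1078} \approx 30813.0$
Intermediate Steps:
$l = - \frac{3}{2}$ ($l = \left(- \frac{1}{2}\right) 3 = - \frac{3}{2} \approx -1.5$)
$n{\left(g,u \right)} = - \frac{4}{u}$
$v{\left(C \right)} = C^{2} - \frac{C}{2}$ ($v{\left(C \right)} = \left(C^{2} - \frac{3 C}{2}\right) + C = C^{2} - \frac{C}{2}$)
$W{\left(R \right)} = -4 + \frac{52 + R}{86 + R}$ ($W{\left(R \right)} = -4 + \frac{R + 52}{R + 86} = -4 + \frac{52 + R}{86 + R}$)
$W{\left(v{\left(n{\left(- \frac{1}{6},-5 \right)} \right)} \right)} + 30816 = \frac{-292 - 3 - \frac{4}{-5} \left(- \frac{1}{2} - \frac{4}{-5}\right)}{86 + - \frac{4}{-5} \left(- \frac{1}{2} - \frac{4}{-5}\right)} + 30816 = \frac{-292 - 3 \left(-4\right) \left(- \frac{1}{5}\right) \left(- \frac{1}{2} - - \frac{4}{5}\right)}{86 + \left(-4\right) \left(- \frac{1}{5}\right) \left(- \frac{1}{2} - - \frac{4}{5}\right)} + 30816 = \frac{-292 - 3 \frac{4 \left(- \frac{1}{2} + \frac{4}{5}\right)}{5}}{86 + \frac{4 \left(- \frac{1}{2} + \frac{4}{5}\right)}{5}} + 30816 = \frac{-292 - 3 \cdot \frac{4}{5} \cdot \frac{3}{10}}{86 + \frac{4}{5} \cdot \frac{3}{10}} + 30816 = \frac{-292 - \frac{18}{25}}{86 + \frac{6}{25}} + 30816 = \frac{-292 - \frac{18}{25}}{\frac{2156}{25}} + 30816 = \frac{25}{2156} \left(- \frac{7318}{25}\right) + 30816 = - \frac{3659}{1078} + 30816 = \frac{33215989}{1078}$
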